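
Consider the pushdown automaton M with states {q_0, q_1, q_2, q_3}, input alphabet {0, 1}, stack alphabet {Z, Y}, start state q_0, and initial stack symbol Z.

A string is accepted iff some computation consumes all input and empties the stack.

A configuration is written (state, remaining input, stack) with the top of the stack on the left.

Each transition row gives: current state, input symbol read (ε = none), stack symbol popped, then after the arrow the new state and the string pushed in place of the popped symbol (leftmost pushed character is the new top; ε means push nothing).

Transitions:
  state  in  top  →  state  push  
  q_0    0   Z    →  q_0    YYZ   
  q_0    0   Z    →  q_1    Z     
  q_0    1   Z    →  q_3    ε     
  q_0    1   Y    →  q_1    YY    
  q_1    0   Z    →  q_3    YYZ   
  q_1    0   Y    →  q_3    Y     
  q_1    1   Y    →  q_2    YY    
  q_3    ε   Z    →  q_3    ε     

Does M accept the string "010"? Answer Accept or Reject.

No computation consumes all input and empties the stack.

Reject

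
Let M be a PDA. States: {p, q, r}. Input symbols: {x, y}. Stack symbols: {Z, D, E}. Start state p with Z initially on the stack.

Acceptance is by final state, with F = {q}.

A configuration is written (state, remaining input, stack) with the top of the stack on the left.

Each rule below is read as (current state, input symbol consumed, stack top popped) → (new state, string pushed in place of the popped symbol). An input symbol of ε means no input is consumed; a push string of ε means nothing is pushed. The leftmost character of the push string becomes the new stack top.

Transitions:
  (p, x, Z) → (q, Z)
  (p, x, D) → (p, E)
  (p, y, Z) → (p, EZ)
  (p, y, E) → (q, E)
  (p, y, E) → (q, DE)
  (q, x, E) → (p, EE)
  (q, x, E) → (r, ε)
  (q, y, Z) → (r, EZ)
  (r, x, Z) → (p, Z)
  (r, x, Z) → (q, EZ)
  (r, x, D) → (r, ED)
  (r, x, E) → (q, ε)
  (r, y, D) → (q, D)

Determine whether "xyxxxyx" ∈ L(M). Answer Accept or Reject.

Reject

No computation consumes all input and reaches a final state.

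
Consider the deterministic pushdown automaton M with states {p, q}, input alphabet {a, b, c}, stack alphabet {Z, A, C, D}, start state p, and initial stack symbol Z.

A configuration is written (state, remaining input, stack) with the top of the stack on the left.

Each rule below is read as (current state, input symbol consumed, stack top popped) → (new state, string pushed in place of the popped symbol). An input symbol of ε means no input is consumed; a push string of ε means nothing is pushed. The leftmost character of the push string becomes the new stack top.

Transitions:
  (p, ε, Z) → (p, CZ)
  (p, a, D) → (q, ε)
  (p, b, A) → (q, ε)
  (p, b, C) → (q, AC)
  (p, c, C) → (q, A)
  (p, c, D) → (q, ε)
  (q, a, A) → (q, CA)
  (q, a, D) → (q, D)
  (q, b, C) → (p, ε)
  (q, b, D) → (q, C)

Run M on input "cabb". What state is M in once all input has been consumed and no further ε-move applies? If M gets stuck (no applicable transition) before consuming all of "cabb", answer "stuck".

q

(p, cabb, Z)
  ε-move, top Z: go to p, push CZ → (p, cabb, CZ)
  read c, top C: go to q, push A → (q, abb, AZ)
  read a, top A: go to q, push CA → (q, bb, CAZ)
  read b, top C: go to p, push ε → (p, b, AZ)
  read b, top A: go to q, push ε → (q, ε, Z)
All input consumed; M is in state q.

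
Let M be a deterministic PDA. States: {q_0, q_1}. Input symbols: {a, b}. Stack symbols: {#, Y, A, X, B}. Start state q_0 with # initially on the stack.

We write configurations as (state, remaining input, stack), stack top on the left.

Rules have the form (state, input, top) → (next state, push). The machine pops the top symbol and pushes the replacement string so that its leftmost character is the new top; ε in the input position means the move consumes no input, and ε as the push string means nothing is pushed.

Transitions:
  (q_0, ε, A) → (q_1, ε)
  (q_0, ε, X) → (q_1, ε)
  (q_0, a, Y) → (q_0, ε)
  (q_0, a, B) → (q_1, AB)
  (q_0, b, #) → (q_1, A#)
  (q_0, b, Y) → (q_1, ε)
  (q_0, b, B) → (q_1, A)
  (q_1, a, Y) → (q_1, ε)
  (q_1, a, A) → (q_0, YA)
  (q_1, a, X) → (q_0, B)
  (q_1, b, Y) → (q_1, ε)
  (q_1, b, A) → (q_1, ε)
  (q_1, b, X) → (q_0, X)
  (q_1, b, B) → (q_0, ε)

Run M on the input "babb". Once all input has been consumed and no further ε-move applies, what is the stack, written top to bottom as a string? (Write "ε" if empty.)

(q_0, babb, #)
  read b, top #: go to q_1, push A# → (q_1, abb, A#)
  read a, top A: go to q_0, push YA → (q_0, bb, YA#)
  read b, top Y: go to q_1, push ε → (q_1, b, A#)
  read b, top A: go to q_1, push ε → (q_1, ε, #)
All input consumed in state q_1 with stack #.

#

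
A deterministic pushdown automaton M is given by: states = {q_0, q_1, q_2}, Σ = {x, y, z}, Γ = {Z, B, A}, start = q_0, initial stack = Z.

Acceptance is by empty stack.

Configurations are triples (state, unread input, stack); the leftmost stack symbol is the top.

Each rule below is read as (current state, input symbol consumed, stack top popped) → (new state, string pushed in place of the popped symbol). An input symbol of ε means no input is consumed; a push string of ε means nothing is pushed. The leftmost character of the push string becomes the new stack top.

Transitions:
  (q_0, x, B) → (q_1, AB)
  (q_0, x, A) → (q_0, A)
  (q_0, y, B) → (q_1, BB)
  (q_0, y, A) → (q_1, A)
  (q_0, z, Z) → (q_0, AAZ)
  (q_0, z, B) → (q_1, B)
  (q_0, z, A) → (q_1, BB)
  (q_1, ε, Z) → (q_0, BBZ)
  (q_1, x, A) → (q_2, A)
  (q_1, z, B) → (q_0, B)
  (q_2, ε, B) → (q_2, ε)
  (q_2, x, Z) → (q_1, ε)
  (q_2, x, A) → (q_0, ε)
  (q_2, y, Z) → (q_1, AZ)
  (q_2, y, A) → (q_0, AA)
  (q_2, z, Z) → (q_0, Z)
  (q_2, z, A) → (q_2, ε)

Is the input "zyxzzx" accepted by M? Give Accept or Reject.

Accept

(q_0, zyxzzx, Z)
  read z, top Z: go to q_0, push AAZ → (q_0, yxzzx, AAZ)
  read y, top A: go to q_1, push A → (q_1, xzzx, AAZ)
  read x, top A: go to q_2, push A → (q_2, zzx, AAZ)
  read z, top A: go to q_2, push ε → (q_2, zx, AZ)
  read z, top A: go to q_2, push ε → (q_2, x, Z)
  read x, top Z: go to q_1, push ε → (q_1, ε, ε)
All input consumed and the stack is empty.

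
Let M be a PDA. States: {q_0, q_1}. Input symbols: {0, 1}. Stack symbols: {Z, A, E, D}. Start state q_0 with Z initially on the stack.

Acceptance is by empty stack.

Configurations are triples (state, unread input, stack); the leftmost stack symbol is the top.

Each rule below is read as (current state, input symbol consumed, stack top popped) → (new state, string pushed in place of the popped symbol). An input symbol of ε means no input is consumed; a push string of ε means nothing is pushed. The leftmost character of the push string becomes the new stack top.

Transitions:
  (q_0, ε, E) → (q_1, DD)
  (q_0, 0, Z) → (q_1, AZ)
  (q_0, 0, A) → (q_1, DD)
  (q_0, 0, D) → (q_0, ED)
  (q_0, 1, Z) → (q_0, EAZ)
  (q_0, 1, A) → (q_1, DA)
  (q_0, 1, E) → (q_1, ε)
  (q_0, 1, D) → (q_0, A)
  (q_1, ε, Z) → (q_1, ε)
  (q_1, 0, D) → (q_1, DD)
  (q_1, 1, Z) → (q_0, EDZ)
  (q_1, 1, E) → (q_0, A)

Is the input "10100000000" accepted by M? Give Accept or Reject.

No computation consumes all input and empties the stack.

Reject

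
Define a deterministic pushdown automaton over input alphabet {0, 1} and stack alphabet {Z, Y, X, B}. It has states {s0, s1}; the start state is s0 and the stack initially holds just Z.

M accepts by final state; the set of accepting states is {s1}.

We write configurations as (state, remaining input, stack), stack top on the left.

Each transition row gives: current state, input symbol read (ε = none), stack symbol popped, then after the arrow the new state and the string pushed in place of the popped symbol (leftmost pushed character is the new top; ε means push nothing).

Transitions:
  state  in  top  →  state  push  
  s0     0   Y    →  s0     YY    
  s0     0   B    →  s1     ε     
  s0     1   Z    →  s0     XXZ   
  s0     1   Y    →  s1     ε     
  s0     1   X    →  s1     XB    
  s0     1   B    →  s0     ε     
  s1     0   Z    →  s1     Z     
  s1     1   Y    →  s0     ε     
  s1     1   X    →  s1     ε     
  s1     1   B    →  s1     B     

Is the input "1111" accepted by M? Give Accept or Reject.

Accept

(s0, 1111, Z) ⊢ (s0, 111, XXZ) ⊢ (s1, 11, XBXZ) ⊢ (s1, 1, BXZ) ⊢ (s1, ε, BXZ)
All input consumed; state s1 ∈ F.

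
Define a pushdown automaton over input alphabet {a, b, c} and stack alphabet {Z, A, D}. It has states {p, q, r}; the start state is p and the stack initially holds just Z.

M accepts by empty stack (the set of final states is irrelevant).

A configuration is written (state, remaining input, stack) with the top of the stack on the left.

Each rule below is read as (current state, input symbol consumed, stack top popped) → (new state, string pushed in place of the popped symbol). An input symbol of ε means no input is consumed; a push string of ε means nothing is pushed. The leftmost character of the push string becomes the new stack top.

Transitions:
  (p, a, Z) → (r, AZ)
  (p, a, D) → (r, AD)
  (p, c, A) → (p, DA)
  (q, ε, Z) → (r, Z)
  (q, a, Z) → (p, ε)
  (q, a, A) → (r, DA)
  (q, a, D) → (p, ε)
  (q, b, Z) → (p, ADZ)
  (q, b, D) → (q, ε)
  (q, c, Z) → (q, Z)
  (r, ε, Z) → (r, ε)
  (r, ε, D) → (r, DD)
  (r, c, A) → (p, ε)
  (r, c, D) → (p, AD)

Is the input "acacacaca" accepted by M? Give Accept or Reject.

Reject

No computation consumes all input and empties the stack.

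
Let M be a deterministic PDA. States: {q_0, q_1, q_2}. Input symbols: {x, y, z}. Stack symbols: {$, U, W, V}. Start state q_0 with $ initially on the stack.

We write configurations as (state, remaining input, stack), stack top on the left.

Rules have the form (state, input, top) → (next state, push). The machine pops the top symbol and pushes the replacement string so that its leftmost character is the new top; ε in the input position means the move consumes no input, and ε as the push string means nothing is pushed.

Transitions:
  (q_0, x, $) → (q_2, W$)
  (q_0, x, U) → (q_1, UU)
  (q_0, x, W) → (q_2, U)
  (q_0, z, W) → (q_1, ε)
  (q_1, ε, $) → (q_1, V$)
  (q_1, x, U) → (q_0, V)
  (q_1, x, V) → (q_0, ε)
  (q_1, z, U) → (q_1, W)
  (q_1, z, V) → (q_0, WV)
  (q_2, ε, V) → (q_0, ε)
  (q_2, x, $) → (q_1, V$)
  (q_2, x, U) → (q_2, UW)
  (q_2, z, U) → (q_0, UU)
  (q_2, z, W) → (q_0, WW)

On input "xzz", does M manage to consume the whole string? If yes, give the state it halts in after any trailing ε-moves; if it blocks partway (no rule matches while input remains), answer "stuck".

(q_0, xzz, $) ⊢ (q_2, zz, W$) ⊢ (q_0, z, WW$) ⊢ (q_1, ε, W$)
All input consumed; M is in state q_1.

q_1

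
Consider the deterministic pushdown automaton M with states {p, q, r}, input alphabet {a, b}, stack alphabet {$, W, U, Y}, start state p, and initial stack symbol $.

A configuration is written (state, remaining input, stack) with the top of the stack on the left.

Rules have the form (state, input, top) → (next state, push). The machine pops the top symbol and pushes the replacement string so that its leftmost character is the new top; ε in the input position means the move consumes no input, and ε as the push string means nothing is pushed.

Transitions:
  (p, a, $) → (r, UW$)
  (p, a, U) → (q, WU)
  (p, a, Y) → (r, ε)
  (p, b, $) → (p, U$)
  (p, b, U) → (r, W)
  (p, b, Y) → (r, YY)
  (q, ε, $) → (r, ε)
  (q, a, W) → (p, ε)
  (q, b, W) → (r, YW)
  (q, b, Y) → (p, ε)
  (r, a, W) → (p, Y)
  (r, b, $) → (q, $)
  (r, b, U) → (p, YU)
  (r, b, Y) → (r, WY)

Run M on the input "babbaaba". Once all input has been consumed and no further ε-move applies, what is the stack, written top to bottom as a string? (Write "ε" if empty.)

(p, babbaaba, $)
  read b, top $: go to p, push U$ → (p, abbaaba, U$)
  read a, top U: go to q, push WU → (q, bbaaba, WU$)
  read b, top W: go to r, push YW → (r, baaba, YWU$)
  read b, top Y: go to r, push WY → (r, aaba, WYWU$)
  read a, top W: go to p, push Y → (p, aba, YYWU$)
  read a, top Y: go to r, push ε → (r, ba, YWU$)
  read b, top Y: go to r, push WY → (r, a, WYWU$)
  read a, top W: go to p, push Y → (p, ε, YYWU$)
All input consumed in state p with stack YYWU$.

YYWU$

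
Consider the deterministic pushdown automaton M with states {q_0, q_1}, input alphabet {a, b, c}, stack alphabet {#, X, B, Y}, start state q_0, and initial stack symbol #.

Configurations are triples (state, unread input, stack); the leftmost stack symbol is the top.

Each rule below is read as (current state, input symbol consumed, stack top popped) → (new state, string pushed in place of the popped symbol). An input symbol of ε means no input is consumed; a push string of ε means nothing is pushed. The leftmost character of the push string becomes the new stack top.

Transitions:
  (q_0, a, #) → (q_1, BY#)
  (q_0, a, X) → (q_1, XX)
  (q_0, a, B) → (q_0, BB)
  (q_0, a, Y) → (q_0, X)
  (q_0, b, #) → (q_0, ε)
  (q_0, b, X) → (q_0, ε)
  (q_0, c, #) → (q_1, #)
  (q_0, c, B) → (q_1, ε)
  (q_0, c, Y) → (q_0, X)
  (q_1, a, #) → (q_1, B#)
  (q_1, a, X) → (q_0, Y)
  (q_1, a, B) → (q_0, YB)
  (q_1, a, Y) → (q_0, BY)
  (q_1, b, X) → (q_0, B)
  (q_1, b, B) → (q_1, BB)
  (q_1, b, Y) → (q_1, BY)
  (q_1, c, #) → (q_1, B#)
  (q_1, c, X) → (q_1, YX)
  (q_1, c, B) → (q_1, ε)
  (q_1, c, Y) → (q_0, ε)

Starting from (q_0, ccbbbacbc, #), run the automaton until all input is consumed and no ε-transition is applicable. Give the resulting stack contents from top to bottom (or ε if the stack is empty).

BBB#

(q_0, ccbbbacbc, #) ⊢ (q_1, cbbbacbc, #) ⊢ (q_1, bbbacbc, B#) ⊢ (q_1, bbacbc, BB#) ⊢ (q_1, bacbc, BBB#) ⊢ (q_1, acbc, BBBB#) ⊢ (q_0, cbc, YBBBB#) ⊢ (q_0, bc, XBBBB#) ⊢ (q_0, c, BBBB#) ⊢ (q_1, ε, BBB#)
All input consumed in state q_1 with stack BBB#.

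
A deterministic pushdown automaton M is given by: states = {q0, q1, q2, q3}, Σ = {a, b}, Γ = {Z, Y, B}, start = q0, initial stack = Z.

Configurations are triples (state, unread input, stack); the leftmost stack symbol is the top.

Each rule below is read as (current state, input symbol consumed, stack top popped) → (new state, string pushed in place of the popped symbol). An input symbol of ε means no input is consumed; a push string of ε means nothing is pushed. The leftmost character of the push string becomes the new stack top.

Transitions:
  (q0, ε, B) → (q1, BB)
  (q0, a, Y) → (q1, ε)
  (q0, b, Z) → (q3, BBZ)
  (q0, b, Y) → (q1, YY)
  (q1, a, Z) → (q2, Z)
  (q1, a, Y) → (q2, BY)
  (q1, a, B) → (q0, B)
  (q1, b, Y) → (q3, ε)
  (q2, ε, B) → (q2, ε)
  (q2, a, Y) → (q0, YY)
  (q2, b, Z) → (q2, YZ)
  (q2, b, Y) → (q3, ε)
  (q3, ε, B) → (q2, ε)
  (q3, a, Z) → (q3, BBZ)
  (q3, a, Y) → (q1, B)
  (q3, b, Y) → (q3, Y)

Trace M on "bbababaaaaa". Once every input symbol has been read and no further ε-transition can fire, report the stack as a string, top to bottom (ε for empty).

BBBBBYZ

(q0, bbababaaaaa, Z)
  read b, top Z: go to q3, push BBZ → (q3, bababaaaaa, BBZ)
  ε-move, top B: go to q2, push ε → (q2, bababaaaaa, BZ)
  ε-move, top B: go to q2, push ε → (q2, bababaaaaa, Z)
  read b, top Z: go to q2, push YZ → (q2, ababaaaaa, YZ)
  read a, top Y: go to q0, push YY → (q0, babaaaaa, YYZ)
  read b, top Y: go to q1, push YY → (q1, abaaaaa, YYYZ)
  read a, top Y: go to q2, push BY → (q2, baaaaa, BYYYZ)
  ε-move, top B: go to q2, push ε → (q2, baaaaa, YYYZ)
  read b, top Y: go to q3, push ε → (q3, aaaaa, YYZ)
  read a, top Y: go to q1, push B → (q1, aaaa, BYZ)
  read a, top B: go to q0, push B → (q0, aaa, BYZ)
  ε-move, top B: go to q1, push BB → (q1, aaa, BBYZ)
  read a, top B: go to q0, push B → (q0, aa, BBYZ)
  ε-move, top B: go to q1, push BB → (q1, aa, BBBYZ)
  read a, top B: go to q0, push B → (q0, a, BBBYZ)
  ε-move, top B: go to q1, push BB → (q1, a, BBBBYZ)
  read a, top B: go to q0, push B → (q0, ε, BBBBYZ)
  ε-move, top B: go to q1, push BB → (q1, ε, BBBBBYZ)
All input consumed in state q1 with stack BBBBBYZ.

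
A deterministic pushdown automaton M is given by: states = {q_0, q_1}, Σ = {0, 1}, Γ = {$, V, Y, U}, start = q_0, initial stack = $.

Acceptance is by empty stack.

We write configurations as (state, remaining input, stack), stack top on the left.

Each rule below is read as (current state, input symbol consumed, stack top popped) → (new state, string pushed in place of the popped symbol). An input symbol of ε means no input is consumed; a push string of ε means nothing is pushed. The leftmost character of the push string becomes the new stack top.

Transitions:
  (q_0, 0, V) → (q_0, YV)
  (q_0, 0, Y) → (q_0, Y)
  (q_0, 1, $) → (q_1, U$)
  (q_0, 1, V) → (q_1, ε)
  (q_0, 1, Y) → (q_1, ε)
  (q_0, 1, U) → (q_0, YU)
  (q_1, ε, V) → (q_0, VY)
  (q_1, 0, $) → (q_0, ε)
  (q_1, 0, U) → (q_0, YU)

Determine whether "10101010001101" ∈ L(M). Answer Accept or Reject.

(q_0, 10101010001101, $) ⊢ (q_1, 0101010001101, U$) ⊢ (q_0, 101010001101, YU$) ⊢ (q_1, 01010001101, U$) ⊢ (q_0, 1010001101, YU$) ⊢ (q_1, 010001101, U$) ⊢ (q_0, 10001101, YU$) ⊢ (q_1, 0001101, U$) ⊢ (q_0, 001101, YU$) ⊢ (q_0, 01101, YU$) ⊢ (q_0, 1101, YU$) ⊢ (q_1, 101, U$)
No transition applies at (q_1, 101, U$); input not fully consumed.

Reject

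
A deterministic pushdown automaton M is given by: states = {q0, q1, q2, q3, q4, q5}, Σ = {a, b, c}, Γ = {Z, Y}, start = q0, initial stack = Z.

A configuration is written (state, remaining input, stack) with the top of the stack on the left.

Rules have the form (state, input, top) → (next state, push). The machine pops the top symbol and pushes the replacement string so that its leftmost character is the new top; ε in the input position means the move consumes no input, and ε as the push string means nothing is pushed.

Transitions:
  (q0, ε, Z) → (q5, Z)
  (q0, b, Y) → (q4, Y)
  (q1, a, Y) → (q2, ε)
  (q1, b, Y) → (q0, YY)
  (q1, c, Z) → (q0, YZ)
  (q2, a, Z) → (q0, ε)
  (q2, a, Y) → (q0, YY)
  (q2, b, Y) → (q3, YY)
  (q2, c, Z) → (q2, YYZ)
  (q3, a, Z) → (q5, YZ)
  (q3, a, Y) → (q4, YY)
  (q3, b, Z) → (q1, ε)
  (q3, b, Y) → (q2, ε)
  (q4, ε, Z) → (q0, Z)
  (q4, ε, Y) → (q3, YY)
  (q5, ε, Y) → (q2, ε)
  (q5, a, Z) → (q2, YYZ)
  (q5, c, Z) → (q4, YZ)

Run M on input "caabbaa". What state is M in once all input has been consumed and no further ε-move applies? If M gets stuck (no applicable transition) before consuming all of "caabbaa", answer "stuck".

(q0, caabbaa, Z)
  ε-move, top Z: go to q5, push Z → (q5, caabbaa, Z)
  read c, top Z: go to q4, push YZ → (q4, aabbaa, YZ)
  ε-move, top Y: go to q3, push YY → (q3, aabbaa, YYZ)
  read a, top Y: go to q4, push YY → (q4, abbaa, YYYZ)
  ε-move, top Y: go to q3, push YY → (q3, abbaa, YYYYZ)
  read a, top Y: go to q4, push YY → (q4, bbaa, YYYYYZ)
  ε-move, top Y: go to q3, push YY → (q3, bbaa, YYYYYYZ)
  read b, top Y: go to q2, push ε → (q2, baa, YYYYYZ)
  read b, top Y: go to q3, push YY → (q3, aa, YYYYYYZ)
  read a, top Y: go to q4, push YY → (q4, a, YYYYYYYZ)
  ε-move, top Y: go to q3, push YY → (q3, a, YYYYYYYYZ)
  read a, top Y: go to q4, push YY → (q4, ε, YYYYYYYYYZ)
  ε-move, top Y: go to q3, push YY → (q3, ε, YYYYYYYYYYZ)
All input consumed; M is in state q3.

q3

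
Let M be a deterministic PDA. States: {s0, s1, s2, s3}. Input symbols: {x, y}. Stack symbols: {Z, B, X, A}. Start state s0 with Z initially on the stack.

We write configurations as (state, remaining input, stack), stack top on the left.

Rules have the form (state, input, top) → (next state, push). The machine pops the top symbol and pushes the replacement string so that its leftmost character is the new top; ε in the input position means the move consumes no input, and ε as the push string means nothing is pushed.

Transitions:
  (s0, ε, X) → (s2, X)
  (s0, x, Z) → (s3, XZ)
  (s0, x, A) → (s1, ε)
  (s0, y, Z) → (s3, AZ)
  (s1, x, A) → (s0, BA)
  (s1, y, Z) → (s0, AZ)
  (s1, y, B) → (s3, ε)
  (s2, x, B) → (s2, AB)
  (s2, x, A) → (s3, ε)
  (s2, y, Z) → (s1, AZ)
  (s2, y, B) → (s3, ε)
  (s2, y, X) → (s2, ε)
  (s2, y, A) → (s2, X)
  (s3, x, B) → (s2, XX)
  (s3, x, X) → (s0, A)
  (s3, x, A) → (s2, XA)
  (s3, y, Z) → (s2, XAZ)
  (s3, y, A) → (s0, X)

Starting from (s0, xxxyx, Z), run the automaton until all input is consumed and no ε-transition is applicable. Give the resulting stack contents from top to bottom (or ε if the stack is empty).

(s0, xxxyx, Z) ⊢ (s3, xxyx, XZ) ⊢ (s0, xyx, AZ) ⊢ (s1, yx, Z) ⊢ (s0, x, AZ) ⊢ (s1, ε, Z)
All input consumed in state s1 with stack Z.

Z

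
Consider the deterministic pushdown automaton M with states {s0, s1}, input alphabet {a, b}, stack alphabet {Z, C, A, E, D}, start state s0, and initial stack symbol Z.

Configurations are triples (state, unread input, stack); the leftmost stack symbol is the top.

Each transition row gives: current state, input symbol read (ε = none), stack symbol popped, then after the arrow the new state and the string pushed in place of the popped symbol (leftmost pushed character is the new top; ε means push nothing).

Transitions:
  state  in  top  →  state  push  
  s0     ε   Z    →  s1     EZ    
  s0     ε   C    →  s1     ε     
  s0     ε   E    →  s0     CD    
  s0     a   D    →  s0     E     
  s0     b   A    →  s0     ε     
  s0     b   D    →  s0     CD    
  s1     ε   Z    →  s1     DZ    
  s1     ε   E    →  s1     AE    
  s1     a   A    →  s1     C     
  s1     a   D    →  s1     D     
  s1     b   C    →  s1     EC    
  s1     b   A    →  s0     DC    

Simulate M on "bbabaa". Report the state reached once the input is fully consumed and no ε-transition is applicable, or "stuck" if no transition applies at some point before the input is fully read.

(s0, bbabaa, Z)
  ε-move, top Z: go to s1, push EZ → (s1, bbabaa, EZ)
  ε-move, top E: go to s1, push AE → (s1, bbabaa, AEZ)
  read b, top A: go to s0, push DC → (s0, babaa, DCEZ)
  read b, top D: go to s0, push CD → (s0, abaa, CDCEZ)
  ε-move, top C: go to s1, push ε → (s1, abaa, DCEZ)
  read a, top D: go to s1, push D → (s1, baa, DCEZ)
No transition for (s1, b, top D); M blocks with input baa remaining.

stuck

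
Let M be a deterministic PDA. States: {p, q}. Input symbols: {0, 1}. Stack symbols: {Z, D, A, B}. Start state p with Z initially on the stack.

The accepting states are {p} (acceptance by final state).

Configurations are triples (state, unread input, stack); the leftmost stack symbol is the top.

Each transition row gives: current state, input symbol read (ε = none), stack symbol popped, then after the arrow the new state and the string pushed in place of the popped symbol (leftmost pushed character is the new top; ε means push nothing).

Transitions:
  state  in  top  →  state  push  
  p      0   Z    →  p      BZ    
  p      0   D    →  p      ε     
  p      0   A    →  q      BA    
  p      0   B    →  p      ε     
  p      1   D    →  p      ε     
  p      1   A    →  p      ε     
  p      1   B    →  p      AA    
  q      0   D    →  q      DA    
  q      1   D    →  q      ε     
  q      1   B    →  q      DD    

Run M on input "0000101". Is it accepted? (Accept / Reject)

Reject

(p, 0000101, Z)
  read 0, top Z: go to p, push BZ → (p, 000101, BZ)
  read 0, top B: go to p, push ε → (p, 00101, Z)
  read 0, top Z: go to p, push BZ → (p, 0101, BZ)
  read 0, top B: go to p, push ε → (p, 101, Z)
No transition applies at (p, 101, Z); input not fully consumed.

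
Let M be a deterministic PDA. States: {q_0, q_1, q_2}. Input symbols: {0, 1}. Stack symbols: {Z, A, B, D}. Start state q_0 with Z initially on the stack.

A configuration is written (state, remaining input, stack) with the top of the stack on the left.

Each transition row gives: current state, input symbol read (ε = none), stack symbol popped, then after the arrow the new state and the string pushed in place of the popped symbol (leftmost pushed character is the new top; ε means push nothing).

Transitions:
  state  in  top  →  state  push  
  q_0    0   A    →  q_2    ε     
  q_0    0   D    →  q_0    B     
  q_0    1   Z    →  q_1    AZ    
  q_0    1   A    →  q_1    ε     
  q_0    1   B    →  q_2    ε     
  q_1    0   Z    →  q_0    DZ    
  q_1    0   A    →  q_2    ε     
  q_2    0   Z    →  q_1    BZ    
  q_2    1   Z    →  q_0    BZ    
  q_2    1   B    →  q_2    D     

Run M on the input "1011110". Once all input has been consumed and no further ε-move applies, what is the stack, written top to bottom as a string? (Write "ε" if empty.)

(q_0, 1011110, Z)
  read 1, top Z: go to q_1, push AZ → (q_1, 011110, AZ)
  read 0, top A: go to q_2, push ε → (q_2, 11110, Z)
  read 1, top Z: go to q_0, push BZ → (q_0, 1110, BZ)
  read 1, top B: go to q_2, push ε → (q_2, 110, Z)
  read 1, top Z: go to q_0, push BZ → (q_0, 10, BZ)
  read 1, top B: go to q_2, push ε → (q_2, 0, Z)
  read 0, top Z: go to q_1, push BZ → (q_1, ε, BZ)
All input consumed in state q_1 with stack BZ.

BZ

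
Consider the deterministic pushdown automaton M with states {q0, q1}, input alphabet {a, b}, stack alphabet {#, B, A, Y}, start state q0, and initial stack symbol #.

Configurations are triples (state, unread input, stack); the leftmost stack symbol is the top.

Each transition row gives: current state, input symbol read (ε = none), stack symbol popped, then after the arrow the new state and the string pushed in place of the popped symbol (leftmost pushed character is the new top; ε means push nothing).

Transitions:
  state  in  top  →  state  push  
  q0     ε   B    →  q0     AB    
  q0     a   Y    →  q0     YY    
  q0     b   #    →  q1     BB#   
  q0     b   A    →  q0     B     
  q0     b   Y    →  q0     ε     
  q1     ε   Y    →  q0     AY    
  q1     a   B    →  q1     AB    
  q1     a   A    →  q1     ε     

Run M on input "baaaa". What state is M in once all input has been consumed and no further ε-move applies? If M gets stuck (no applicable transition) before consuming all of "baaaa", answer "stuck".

(q0, baaaa, #)
  read b, top #: go to q1, push BB# → (q1, aaaa, BB#)
  read a, top B: go to q1, push AB → (q1, aaa, ABB#)
  read a, top A: go to q1, push ε → (q1, aa, BB#)
  read a, top B: go to q1, push AB → (q1, a, ABB#)
  read a, top A: go to q1, push ε → (q1, ε, BB#)
All input consumed; M is in state q1.

q1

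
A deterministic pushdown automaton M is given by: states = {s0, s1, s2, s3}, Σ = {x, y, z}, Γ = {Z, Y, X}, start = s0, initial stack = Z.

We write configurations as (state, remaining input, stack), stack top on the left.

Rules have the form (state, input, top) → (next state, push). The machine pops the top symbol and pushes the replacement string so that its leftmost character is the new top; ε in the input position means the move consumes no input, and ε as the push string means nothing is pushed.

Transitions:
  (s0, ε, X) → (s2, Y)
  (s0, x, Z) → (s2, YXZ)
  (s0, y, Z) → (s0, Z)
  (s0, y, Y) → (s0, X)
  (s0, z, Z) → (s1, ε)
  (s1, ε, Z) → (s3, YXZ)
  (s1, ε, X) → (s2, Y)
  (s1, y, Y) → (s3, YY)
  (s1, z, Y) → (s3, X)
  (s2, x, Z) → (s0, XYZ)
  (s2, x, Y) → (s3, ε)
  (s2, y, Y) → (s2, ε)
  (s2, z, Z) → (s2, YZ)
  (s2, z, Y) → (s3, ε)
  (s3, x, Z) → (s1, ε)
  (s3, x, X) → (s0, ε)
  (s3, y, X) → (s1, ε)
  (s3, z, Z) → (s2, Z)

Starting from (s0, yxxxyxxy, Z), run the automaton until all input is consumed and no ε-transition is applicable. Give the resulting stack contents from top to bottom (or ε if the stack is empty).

YXZ

(s0, yxxxyxxy, Z)
  read y, top Z: go to s0, push Z → (s0, xxxyxxy, Z)
  read x, top Z: go to s2, push YXZ → (s2, xxyxxy, YXZ)
  read x, top Y: go to s3, push ε → (s3, xyxxy, XZ)
  read x, top X: go to s0, push ε → (s0, yxxy, Z)
  read y, top Z: go to s0, push Z → (s0, xxy, Z)
  read x, top Z: go to s2, push YXZ → (s2, xy, YXZ)
  read x, top Y: go to s3, push ε → (s3, y, XZ)
  read y, top X: go to s1, push ε → (s1, ε, Z)
  ε-move, top Z: go to s3, push YXZ → (s3, ε, YXZ)
All input consumed in state s3 with stack YXZ.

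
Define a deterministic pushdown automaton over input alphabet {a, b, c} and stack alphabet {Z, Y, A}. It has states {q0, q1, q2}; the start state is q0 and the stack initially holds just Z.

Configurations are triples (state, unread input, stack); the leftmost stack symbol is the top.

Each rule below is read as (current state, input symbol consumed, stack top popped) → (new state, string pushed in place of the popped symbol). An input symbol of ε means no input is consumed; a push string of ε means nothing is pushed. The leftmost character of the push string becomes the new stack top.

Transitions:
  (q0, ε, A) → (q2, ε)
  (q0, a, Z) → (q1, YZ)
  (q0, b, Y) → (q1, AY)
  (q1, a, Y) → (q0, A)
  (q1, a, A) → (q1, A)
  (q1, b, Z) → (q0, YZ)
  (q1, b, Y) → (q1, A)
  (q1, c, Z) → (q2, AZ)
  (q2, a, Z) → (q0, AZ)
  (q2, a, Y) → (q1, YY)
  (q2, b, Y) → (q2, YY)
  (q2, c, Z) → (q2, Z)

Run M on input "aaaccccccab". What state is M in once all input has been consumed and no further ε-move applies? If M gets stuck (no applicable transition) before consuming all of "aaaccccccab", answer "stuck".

(q0, aaaccccccab, Z)
  read a, top Z: go to q1, push YZ → (q1, aaccccccab, YZ)
  read a, top Y: go to q0, push A → (q0, accccccab, AZ)
  ε-move, top A: go to q2, push ε → (q2, accccccab, Z)
  read a, top Z: go to q0, push AZ → (q0, ccccccab, AZ)
  ε-move, top A: go to q2, push ε → (q2, ccccccab, Z)
  read c, top Z: go to q2, push Z → (q2, cccccab, Z)
  read c, top Z: go to q2, push Z → (q2, ccccab, Z)
  read c, top Z: go to q2, push Z → (q2, cccab, Z)
  read c, top Z: go to q2, push Z → (q2, ccab, Z)
  read c, top Z: go to q2, push Z → (q2, cab, Z)
  read c, top Z: go to q2, push Z → (q2, ab, Z)
  read a, top Z: go to q0, push AZ → (q0, b, AZ)
  ε-move, top A: go to q2, push ε → (q2, b, Z)
No transition for (q2, b, top Z); M blocks with input b remaining.

stuck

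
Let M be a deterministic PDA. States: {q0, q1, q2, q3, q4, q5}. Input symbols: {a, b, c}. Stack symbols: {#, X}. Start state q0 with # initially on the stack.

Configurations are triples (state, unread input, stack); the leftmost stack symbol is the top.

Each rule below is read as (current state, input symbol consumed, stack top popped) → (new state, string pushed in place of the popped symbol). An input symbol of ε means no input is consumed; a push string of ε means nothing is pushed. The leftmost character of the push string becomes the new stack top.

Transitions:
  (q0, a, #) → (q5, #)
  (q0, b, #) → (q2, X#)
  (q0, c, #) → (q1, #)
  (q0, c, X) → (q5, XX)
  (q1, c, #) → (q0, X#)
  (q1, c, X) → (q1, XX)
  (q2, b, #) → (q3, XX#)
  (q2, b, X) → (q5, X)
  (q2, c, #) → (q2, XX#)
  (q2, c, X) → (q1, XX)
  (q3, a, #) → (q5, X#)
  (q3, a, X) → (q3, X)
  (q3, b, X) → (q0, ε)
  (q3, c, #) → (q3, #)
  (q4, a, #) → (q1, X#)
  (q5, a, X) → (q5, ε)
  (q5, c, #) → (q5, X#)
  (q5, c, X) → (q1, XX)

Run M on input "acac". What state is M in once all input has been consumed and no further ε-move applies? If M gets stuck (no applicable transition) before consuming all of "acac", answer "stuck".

q5

(q0, acac, #)
  read a, top #: go to q5, push # → (q5, cac, #)
  read c, top #: go to q5, push X# → (q5, ac, X#)
  read a, top X: go to q5, push ε → (q5, c, #)
  read c, top #: go to q5, push X# → (q5, ε, X#)
All input consumed; M is in state q5.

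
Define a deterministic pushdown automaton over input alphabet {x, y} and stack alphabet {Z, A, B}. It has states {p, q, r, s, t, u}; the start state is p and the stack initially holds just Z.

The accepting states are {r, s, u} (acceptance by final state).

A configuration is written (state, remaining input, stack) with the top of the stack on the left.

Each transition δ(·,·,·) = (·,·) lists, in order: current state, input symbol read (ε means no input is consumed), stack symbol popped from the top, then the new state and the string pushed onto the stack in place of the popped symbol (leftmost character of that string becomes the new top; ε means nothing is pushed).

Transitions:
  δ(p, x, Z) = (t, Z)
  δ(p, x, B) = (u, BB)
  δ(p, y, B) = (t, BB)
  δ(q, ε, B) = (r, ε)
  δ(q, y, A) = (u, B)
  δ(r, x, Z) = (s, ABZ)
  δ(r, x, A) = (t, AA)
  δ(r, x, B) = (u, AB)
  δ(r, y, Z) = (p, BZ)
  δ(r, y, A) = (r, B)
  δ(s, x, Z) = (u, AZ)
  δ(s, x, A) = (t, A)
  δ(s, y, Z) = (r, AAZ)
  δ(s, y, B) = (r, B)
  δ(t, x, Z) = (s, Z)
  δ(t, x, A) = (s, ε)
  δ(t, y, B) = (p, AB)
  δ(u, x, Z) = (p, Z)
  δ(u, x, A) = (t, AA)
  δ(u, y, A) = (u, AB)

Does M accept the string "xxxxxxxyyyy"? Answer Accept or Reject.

(p, xxxxxxxyyyy, Z) ⊢ (t, xxxxxxyyyy, Z) ⊢ (s, xxxxxyyyy, Z) ⊢ (u, xxxxyyyy, AZ) ⊢ (t, xxxyyyy, AAZ) ⊢ (s, xxyyyy, AZ) ⊢ (t, xyyyy, AZ) ⊢ (s, yyyy, Z) ⊢ (r, yyy, AAZ) ⊢ (r, yy, BAZ)
No transition applies at (r, yy, BAZ); input not fully consumed.

Reject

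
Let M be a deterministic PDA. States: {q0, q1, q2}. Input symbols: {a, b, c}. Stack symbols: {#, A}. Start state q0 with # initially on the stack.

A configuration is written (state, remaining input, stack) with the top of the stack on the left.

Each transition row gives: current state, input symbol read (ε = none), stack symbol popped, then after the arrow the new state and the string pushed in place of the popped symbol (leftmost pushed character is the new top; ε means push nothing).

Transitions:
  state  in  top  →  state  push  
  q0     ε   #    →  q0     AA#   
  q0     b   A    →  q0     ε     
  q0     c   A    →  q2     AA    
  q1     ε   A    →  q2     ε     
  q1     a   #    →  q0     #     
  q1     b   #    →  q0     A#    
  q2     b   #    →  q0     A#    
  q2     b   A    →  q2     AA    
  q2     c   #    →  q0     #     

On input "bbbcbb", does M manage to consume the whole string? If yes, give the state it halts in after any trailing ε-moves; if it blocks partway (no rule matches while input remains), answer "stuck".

q2

(q0, bbbcbb, #)
  ε-move, top #: go to q0, push AA# → (q0, bbbcbb, AA#)
  read b, top A: go to q0, push ε → (q0, bbcbb, A#)
  read b, top A: go to q0, push ε → (q0, bcbb, #)
  ε-move, top #: go to q0, push AA# → (q0, bcbb, AA#)
  read b, top A: go to q0, push ε → (q0, cbb, A#)
  read c, top A: go to q2, push AA → (q2, bb, AA#)
  read b, top A: go to q2, push AA → (q2, b, AAA#)
  read b, top A: go to q2, push AA → (q2, ε, AAAA#)
All input consumed; M is in state q2.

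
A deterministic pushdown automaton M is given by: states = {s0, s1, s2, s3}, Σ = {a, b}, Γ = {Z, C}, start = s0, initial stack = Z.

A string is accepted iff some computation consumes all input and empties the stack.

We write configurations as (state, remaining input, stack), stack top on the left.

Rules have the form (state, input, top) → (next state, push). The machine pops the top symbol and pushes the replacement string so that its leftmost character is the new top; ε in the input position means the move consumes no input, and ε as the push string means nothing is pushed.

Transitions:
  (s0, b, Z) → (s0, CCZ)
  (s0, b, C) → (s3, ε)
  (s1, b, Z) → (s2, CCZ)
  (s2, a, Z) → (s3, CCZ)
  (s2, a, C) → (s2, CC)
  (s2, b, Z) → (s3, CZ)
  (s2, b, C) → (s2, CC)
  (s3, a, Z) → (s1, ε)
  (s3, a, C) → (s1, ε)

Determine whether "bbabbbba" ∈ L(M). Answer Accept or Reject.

(s0, bbabbbba, Z)
  read b, top Z: go to s0, push CCZ → (s0, babbbba, CCZ)
  read b, top C: go to s3, push ε → (s3, abbbba, CZ)
  read a, top C: go to s1, push ε → (s1, bbbba, Z)
  read b, top Z: go to s2, push CCZ → (s2, bbba, CCZ)
  read b, top C: go to s2, push CC → (s2, bba, CCCZ)
  read b, top C: go to s2, push CC → (s2, ba, CCCCZ)
  read b, top C: go to s2, push CC → (s2, a, CCCCCZ)
  read a, top C: go to s2, push CC → (s2, ε, CCCCCCZ)
All input consumed; stack is CCCCCCZ, not empty, and no further ε-move applies.

Reject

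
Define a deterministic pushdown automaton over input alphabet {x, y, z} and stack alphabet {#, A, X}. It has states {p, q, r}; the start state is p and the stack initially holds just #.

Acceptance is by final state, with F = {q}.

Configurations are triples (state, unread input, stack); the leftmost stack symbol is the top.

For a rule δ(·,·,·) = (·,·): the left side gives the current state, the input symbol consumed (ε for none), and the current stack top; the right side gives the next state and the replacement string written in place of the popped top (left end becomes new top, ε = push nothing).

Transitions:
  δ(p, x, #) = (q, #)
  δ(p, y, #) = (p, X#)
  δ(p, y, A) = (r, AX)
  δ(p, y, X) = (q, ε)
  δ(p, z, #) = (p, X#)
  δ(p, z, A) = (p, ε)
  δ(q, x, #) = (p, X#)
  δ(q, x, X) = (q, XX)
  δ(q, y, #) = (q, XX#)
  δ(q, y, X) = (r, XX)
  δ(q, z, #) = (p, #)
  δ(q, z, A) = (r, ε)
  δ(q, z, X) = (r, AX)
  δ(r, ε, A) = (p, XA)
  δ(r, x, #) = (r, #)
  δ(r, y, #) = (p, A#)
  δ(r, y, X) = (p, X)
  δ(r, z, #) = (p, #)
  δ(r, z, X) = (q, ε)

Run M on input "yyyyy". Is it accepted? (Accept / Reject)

Reject

(p, yyyyy, #)
  read y, top #: go to p, push X# → (p, yyyy, X#)
  read y, top X: go to q, push ε → (q, yyy, #)
  read y, top #: go to q, push XX# → (q, yy, XX#)
  read y, top X: go to r, push XX → (r, y, XXX#)
  read y, top X: go to p, push X → (p, ε, XXX#)
All input consumed; state p ∉ F and no further ε-move applies.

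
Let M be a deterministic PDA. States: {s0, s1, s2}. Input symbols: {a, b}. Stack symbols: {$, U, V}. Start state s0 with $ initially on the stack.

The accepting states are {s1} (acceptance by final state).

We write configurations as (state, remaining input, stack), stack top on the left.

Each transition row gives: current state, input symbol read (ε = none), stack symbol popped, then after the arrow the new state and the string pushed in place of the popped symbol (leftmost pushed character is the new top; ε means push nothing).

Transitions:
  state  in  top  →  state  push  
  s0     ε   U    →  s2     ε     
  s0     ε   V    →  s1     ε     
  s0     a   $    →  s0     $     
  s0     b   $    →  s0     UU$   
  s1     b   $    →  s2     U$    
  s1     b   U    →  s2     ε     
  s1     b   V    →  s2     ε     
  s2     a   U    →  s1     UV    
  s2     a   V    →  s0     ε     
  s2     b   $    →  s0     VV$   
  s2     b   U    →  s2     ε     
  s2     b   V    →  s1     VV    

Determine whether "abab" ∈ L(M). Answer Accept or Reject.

(s0, abab, $)
  read a, top $: go to s0, push $ → (s0, bab, $)
  read b, top $: go to s0, push UU$ → (s0, ab, UU$)
  ε-move, top U: go to s2, push ε → (s2, ab, U$)
  read a, top U: go to s1, push UV → (s1, b, UV$)
  read b, top U: go to s2, push ε → (s2, ε, V$)
All input consumed; state s2 ∉ F and no further ε-move applies.

Reject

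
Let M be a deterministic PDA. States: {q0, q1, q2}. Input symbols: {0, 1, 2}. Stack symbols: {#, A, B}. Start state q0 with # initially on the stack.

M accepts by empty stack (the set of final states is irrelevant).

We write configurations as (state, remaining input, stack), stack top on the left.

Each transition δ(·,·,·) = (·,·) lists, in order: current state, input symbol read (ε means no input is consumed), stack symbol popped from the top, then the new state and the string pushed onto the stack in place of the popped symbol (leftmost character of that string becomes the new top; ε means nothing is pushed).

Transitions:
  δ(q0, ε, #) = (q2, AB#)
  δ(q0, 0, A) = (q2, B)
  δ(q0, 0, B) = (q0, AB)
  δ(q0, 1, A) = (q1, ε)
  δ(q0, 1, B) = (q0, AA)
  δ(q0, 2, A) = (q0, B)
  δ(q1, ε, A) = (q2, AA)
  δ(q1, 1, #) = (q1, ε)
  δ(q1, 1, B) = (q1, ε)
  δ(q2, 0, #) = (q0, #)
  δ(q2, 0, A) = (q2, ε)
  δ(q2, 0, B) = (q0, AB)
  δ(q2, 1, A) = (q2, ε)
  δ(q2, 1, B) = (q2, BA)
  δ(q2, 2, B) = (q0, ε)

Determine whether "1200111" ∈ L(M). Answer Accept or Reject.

Accept

(q0, 1200111, #) ⊢ (q2, 1200111, AB#) ⊢ (q2, 200111, B#) ⊢ (q0, 00111, #) ⊢ (q2, 00111, AB#) ⊢ (q2, 0111, B#) ⊢ (q0, 111, AB#) ⊢ (q1, 11, B#) ⊢ (q1, 1, #) ⊢ (q1, ε, ε)
All input consumed and the stack is empty.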